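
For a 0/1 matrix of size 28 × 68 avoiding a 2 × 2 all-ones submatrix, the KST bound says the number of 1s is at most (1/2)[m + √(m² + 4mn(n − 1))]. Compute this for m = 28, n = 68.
z(28, 68; 2, 2) ≤ (1/2)[28 + √(28² + 4·28·68·67)] = (1/2)[28 + √511056] = 371.4409

Kővári–Sós–Turán: let r_1, ..., r_28 be the row sums and z = Σ r_i the total number of 1s. Each pair of columns can share at most one row with both entries 1 (else a 2×2 all-ones block appears), so Σ_i C(r_i, 2) ≤ C(68, 2) = 2278. By convexity Σ_i C(r_i, 2) ≥ 28·C(z/28, 2) = z(z − 28)/(2·28), giving z² − 28z − 28·68·67 ≤ 0 and hence z ≤ (1/2)[28 + √(784 + 4·127568)] = (1/2)[28 + √511056] ≈ (1/2)(28 + 714.8818) = 371.4409.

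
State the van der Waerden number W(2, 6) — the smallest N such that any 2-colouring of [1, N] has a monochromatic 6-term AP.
W(2, 6) = 1132

W(2, 6) = 1132. The lower bound W(2, 6) > 1131 comes from an explicit good 2-colouring of [1, 1131]; the upper bound W(2, 6) ≤ 1132 was verified by exhaustive search over 2-colourings of [1, 1132].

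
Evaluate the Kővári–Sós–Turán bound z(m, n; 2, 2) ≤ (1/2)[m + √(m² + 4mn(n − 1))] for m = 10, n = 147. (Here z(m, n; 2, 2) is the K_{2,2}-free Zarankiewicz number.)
z(10, 147; 2, 2) ≤ (1/2)[10 + √(10² + 4·10·147·146)] = (1/2)[10 + √858580] = 468.298

Kővári–Sós–Turán: let r_1, ..., r_10 be the row sums and z = Σ r_i the total number of 1s. Each pair of columns can share at most one row with both entries 1 (else a 2×2 all-ones block appears), so Σ_i C(r_i, 2) ≤ C(147, 2) = 10731. By convexity Σ_i C(r_i, 2) ≥ 10·C(z/10, 2) = z(z − 10)/(2·10), giving z² − 10z − 10·147·146 ≤ 0 and hence z ≤ (1/2)[10 + √(100 + 4·214620)] = (1/2)[10 + √858580] ≈ (1/2)(10 + 926.5959) = 468.298.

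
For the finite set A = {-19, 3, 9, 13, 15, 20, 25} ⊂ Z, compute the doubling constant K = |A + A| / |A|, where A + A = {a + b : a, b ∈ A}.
K = |A + A| / |A| = 24/7

Enumerate A + A = {a + b : a, b ∈ A}. With |A| = 7, there are |A|^2 = 49 ordered sum pairs; collecting distinct values, A + A = {-38, -16, -10, -6, -4, 1, 6, 12, 16, 18, 22, 23, 24, 26, 28, 29, 30, 33, 34, 35, 38, 40, 45, 50}, so |A + A| = 24. Thus K = 24/7. For comparison, the minimum possible |A + A| over all 7-element sets is 2·7 − 1 = 13 (so min K = 13/7), attained only by arithmetic progressions.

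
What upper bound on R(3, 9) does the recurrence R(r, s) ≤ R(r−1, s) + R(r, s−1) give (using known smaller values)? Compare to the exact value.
R(3, 9) ≤ R(2, 9) + R(3, 8) = 9 + 28 = 37; exact value R(3, 9) = 36.

The Erdős–Szekeres recurrence R(r, s) ≤ R(r−1, s) + R(r, s−1) applied to (r, s) = (3, 9) gives
  R(3, 9) ≤ R(2, 9) + R(3, 8) = 9 + 28 = 37.
(Recall R(2, k) = k and R is symmetric.) The recurrence is not tight here (it gives 37, but the exact value is R(3, 9) = 36); the tight upper bound requires a sharper argument than the simple recurrence, combined with a lower-bound construction on K_{35}.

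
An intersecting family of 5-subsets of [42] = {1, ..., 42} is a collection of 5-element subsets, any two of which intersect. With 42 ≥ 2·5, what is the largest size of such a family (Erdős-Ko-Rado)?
max |F| = C(41, 4) = 101270

Erdős-Ko-Rado (1961): when n ≥ 2k, max |F| = C(n−1, k−1). The bound is attained by the star {A : i ∈ A} for any fixed i ∈ [n]. Here C(42−1, 5−1) = C(41, 4) = 101270.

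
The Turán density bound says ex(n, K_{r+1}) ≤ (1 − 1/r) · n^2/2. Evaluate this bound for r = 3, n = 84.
Turán density bound = (2/3) · 84^2/2 = 2352

Turán's theorem: ex(n, K_{r+1}) is achieved by the complete r-partite Turán graph T(n, r) with parts as balanced as possible, and is at most (1 − 1/r) · n^2/2. For r = 3, n = 84: the density bound is (2/3) · 7056/2 = 2352. Since 3 ∣ 84, the Turán graph T(84, 3) has parts of equal size 28, and its edge count e(T(84, 3)) = 2352 attains the density bound exactly.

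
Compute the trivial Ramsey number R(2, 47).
R(2, 47) = 47

R(2, k) = k for all k ≥ 2: in a 2-colouring of K_k, either some edge is red (a red K_2) or all edges are blue (a blue K_k). And K_{46} coloured all-blue has no blue K_47, so R(2, 47) > 46. Hence R(2, 47) = 47.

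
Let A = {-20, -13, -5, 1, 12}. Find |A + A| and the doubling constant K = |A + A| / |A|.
K = |A + A| / |A| = 15/5 = 3

Enumerate A + A = {a + b : a, b ∈ A}. With |A| = 5, there are |A|^2 = 25 ordered sum pairs; collecting distinct values, A + A = {-40, -33, -26, -25, -19, -18, -12, -10, -8, -4, -1, 2, 7, 13, 24}, so |A + A| = 15. Thus K = 15/5 = 3. For comparison, the minimum possible |A + A| over all 5-element sets is 2·5 − 1 = 9 (so min K = 9/5), attained only by arithmetic progressions.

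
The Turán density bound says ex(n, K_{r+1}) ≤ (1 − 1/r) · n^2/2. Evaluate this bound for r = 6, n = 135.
Turán density bound = (5/6) · 135^2/2 = 30375/4 ≈ 7593.75

Turán's theorem: ex(n, K_{r+1}) is achieved by the complete r-partite Turán graph T(n, r) with parts as balanced as possible, and is at most (1 − 1/r) · n^2/2. For r = 6, n = 135: the density bound is (5/6) · 18225/2 = 30375/4 ≈ 7593.75. The integer-valued extremum is e(T(135, 6)) = 7593, which is strictly less than the density bound 30375/4 since 6 ∤ 135 (the parts of T(135, 6) cannot all be equal).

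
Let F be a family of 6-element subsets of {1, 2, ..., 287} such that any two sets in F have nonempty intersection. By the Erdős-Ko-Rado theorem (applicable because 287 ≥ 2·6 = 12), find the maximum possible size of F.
max |F| = C(286, 5) = 15395136042

The Erdős-Ko-Rado theorem states: for n ≥ 2k, an intersecting family of k-subsets of an n-element set has size at most C(n − 1, k − 1), with equality for 'star' families {A ⊆ [n] : |A| = k, i ∈ A} (fix an element i). For n = 287, k = 6: C(286, 5) = 15395136042.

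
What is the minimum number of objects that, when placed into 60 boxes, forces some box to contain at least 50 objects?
n = (50 − 1)·60 + 1 = 2941

By the generalised pigeonhole principle, to guarantee some box contains ≥ r objects we need more than (r − 1) · k objects total. Threshold: n = (r − 1) · k + 1. With r = 50 and k = 60: n = 49 · 60 + 1 = 2940 + 1 = 2941. For n = 2940 = 49 · 60, we can put exactly 49 objects in every box, avoiding 50 in any single one — so 2941 is tight.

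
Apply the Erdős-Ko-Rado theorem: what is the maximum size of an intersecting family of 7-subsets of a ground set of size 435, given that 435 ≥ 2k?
max |F| = C(434, 6) = 8964620188524

The Erdős-Ko-Rado theorem states: for n ≥ 2k, an intersecting family of k-subsets of an n-element set has size at most C(n − 1, k − 1), with equality for 'star' families {A ⊆ [n] : |A| = k, i ∈ A} (fix an element i). For n = 435, k = 7: C(434, 6) = 8964620188524.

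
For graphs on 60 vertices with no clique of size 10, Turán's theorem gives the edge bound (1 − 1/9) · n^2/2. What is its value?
Turán density bound = (8/9) · 60^2/2 = 1600

Turán's theorem: ex(n, K_{r+1}) is achieved by the complete r-partite Turán graph T(n, r) with parts as balanced as possible, and is at most (1 − 1/r) · n^2/2. For r = 9, n = 60: the density bound is (8/9) · 3600/2 = 1600. The integer-valued extremum is e(T(60, 9)) = 1599, which is strictly less than the density bound 1600 since 9 ∤ 60 (the parts of T(60, 9) cannot all be equal).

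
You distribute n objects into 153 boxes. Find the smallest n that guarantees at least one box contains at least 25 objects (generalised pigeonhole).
n = (25 − 1)·153 + 1 = 3673

By the generalised pigeonhole principle, to guarantee some box contains ≥ r objects we need more than (r − 1) · k objects total. Threshold: n = (r − 1) · k + 1. With r = 25 and k = 153: n = 24 · 153 + 1 = 3672 + 1 = 3673. For n = 3672 = 24 · 153, we can put exactly 24 objects in every box, avoiding 25 in any single one — so 3673 is tight.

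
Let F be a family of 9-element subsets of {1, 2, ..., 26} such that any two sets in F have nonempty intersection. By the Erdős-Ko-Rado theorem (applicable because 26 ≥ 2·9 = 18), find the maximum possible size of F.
max |F| = C(25, 8) = 1081575

The Erdős-Ko-Rado theorem states: for n ≥ 2k, an intersecting family of k-subsets of an n-element set has size at most C(n − 1, k − 1), with equality for 'star' families {A ⊆ [n] : |A| = k, i ∈ A} (fix an element i). For n = 26, k = 9: C(25, 8) = 1081575.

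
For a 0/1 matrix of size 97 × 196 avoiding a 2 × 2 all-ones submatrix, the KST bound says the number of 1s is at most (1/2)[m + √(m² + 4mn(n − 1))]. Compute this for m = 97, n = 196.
z(97, 196; 2, 2) ≤ (1/2)[97 + √(97² + 4·97·196·195)] = (1/2)[97 + √14838769] = 1974.5561

Kővári–Sós–Turán: let r_1, ..., r_97 be the row sums and z = Σ r_i the total number of 1s. Each pair of columns can share at most one row with both entries 1 (else a 2×2 all-ones block appears), so Σ_i C(r_i, 2) ≤ C(196, 2) = 19110. By convexity Σ_i C(r_i, 2) ≥ 97·C(z/97, 2) = z(z − 97)/(2·97), giving z² − 97z − 97·196·195 ≤ 0 and hence z ≤ (1/2)[97 + √(9409 + 4·3707340)] = (1/2)[97 + √14838769] ≈ (1/2)(97 + 3852.1123) = 1974.5561.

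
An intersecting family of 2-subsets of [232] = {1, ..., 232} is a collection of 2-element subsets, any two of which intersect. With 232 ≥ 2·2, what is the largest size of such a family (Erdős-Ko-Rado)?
max |F| = C(231, 1) = 231

The Erdős-Ko-Rado theorem states: for n ≥ 2k, an intersecting family of k-subsets of an n-element set has size at most C(n − 1, k − 1), with equality for 'star' families {A ⊆ [n] : |A| = k, i ∈ A} (fix an element i). For n = 232, k = 2: C(231, 1) = 231.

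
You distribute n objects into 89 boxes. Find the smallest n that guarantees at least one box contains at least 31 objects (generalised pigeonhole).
n = (31 − 1)·89 + 1 = 2671

By the generalised pigeonhole principle, to guarantee some box contains ≥ r objects we need more than (r − 1) · k objects total. Threshold: n = (r − 1) · k + 1. With r = 31 and k = 89: n = 30 · 89 + 1 = 2670 + 1 = 2671. For n = 2670 = 30 · 89, we can put exactly 30 objects in every box, avoiding 31 in any single one — so 2671 is tight.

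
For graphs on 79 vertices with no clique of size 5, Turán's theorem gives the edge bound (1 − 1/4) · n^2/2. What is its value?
Turán density bound = (3/4) · 79^2/2 = 18723/8 ≈ 2340.375

Turán's theorem: ex(n, K_{r+1}) is achieved by the complete r-partite Turán graph T(n, r) with parts as balanced as possible, and is at most (1 − 1/r) · n^2/2. For r = 4, n = 79: the density bound is (3/4) · 6241/2 = 18723/8 ≈ 2340.375. The integer-valued extremum is e(T(79, 4)) = 2340, which is strictly less than the density bound 18723/8 since 4 ∤ 79 (the parts of T(79, 4) cannot all be equal).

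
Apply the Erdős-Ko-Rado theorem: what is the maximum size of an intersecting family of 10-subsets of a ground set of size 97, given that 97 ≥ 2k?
max |F| = C(96, 9) = 1296543270880

Erdős-Ko-Rado (1961): when n ≥ 2k, max |F| = C(n−1, k−1). The bound is attained by the star {A : i ∈ A} for any fixed i ∈ [n]. Here C(97−1, 10−1) = C(96, 9) = 1296543270880.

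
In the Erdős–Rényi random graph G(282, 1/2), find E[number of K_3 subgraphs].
E[# K_3] = C(282, 3) · (1/2)^C(3, 2) = 3697960 / 2^3 = 462245

For each 3-subset S of vertices (there are C(282, 3) = 3697960 such S), let X_S = 1 if S induces a K_3 (all C(3, 2) = 3 edges present). Then P(X_S = 1) = (1/2)^3 = 1/8. By linearity of expectation, E[# K_3] = C(282, 3) · (1/2)^3 = 3697960 / 8 = 462245.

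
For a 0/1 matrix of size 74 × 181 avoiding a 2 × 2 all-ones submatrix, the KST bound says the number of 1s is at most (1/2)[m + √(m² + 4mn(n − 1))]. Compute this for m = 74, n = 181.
z(74, 181; 2, 2) ≤ (1/2)[74 + √(74² + 4·74·181·180)] = (1/2)[74 + √9649156] = 1590.1545

Kővári–Sós–Turán: let r_1, ..., r_74 be the row sums and z = Σ r_i the total number of 1s. Each pair of columns can share at most one row with both entries 1 (else a 2×2 all-ones block appears), so Σ_i C(r_i, 2) ≤ C(181, 2) = 16290. By convexity Σ_i C(r_i, 2) ≥ 74·C(z/74, 2) = z(z − 74)/(2·74), giving z² − 74z − 74·181·180 ≤ 0 and hence z ≤ (1/2)[74 + √(5476 + 4·2410920)] = (1/2)[74 + √9649156] ≈ (1/2)(74 + 3106.3091) = 1590.1545.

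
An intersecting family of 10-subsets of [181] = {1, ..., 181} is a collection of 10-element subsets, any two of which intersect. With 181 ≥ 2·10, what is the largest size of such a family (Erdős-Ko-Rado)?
max |F| = C(180, 9) = 446098010817800

Erdős-Ko-Rado (1961): when n ≥ 2k, max |F| = C(n−1, k−1). The bound is attained by the star {A : i ∈ A} for any fixed i ∈ [n]. Here C(181−1, 10−1) = C(180, 9) = 446098010817800.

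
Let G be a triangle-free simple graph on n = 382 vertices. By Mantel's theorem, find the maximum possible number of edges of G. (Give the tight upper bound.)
ex(382, K_3) = ⌊382^2/4⌋ = 36481

Mantel (1907): a triangle-free graph on n vertices has at most ⌊n^2/4⌋ edges, with equality for the complete bipartite graph K_{⌊n/2⌋, ⌈n/2⌉}. For n = 382: ⌊382^2/4⌋ = ⌊145924/4⌋ = 36481. The extremal graph is K_{191, 191}, which has 191·191 = 36481 edges.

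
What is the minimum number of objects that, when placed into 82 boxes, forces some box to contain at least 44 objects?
n = (44 − 1)·82 + 1 = 3527

By the generalised pigeonhole principle, to guarantee some box contains ≥ r objects we need more than (r − 1) · k objects total. Threshold: n = (r − 1) · k + 1. With r = 44 and k = 82: n = 43 · 82 + 1 = 3526 + 1 = 3527. For n = 3526 = 43 · 82, we can put exactly 43 objects in every box, avoiding 44 in any single one — so 3527 is tight.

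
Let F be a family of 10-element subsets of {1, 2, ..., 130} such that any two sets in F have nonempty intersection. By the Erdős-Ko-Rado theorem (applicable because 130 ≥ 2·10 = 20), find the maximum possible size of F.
max |F| = C(129, 9) = 20492404684400

Erdős-Ko-Rado (1961): when n ≥ 2k, max |F| = C(n−1, k−1). The bound is attained by the star {A : i ∈ A} for any fixed i ∈ [n]. Here C(130−1, 10−1) = C(129, 9) = 20492404684400.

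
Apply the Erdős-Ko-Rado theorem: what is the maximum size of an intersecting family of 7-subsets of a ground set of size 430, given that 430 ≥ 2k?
max |F| = C(429, 6) = 8359125114340

Erdős-Ko-Rado (1961): when n ≥ 2k, max |F| = C(n−1, k−1). The bound is attained by the star {A : i ∈ A} for any fixed i ∈ [n]. Here C(430−1, 7−1) = C(429, 6) = 8359125114340.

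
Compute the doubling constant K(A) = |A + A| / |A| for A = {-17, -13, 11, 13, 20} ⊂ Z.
K = |A + A| / |A| = 15/5 = 3

Enumerate A + A = {a + b : a, b ∈ A}. With |A| = 5, there are |A|^2 = 25 ordered sum pairs; collecting distinct values, A + A = {-34, -30, -26, -6, -4, -2, 0, 3, 7, 22, 24, 26, 31, 33, 40}, so |A + A| = 15. Thus K = 15/5 = 3. For comparison, the minimum possible |A + A| over all 5-element sets is 2·5 − 1 = 9 (so min K = 9/5), attained only by arithmetic progressions.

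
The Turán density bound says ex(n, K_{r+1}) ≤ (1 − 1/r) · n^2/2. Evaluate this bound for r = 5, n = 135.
Turán density bound = (4/5) · 135^2/2 = 7290

Turán's theorem: ex(n, K_{r+1}) is achieved by the complete r-partite Turán graph T(n, r) with parts as balanced as possible, and is at most (1 − 1/r) · n^2/2. For r = 5, n = 135: the density bound is (4/5) · 18225/2 = 7290. Since 5 ∣ 135, the Turán graph T(135, 5) has parts of equal size 27, and its edge count e(T(135, 5)) = 7290 attains the density bound exactly.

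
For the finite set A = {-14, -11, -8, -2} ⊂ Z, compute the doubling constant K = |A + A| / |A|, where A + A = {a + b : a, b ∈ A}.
K = |A + A| / |A| = 8/4 = 2

Enumerate A + A = {a + b : a, b ∈ A}. With |A| = 4, there are |A|^2 = 16 ordered sum pairs; collecting distinct values, A + A = {-28, -25, -22, -19, -16, -13, -10, -4}, so |A + A| = 8. Thus K = 8/4 = 2. For comparison, the minimum possible |A + A| over all 4-element sets is 2·4 − 1 = 7 (so min K = 7/4), attained only by arithmetic progressions.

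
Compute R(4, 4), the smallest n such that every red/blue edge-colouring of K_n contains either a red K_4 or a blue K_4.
R(4, 4) = 18

Lower bound: an explicit 2-colouring of K_{17} (typically a Paley-type or other structured construction) avoids a red K_4 and a blue K_4, showing R(4, 4) > 17.
Upper bound: the Erdős–Szekeres recurrence R(r, t') ≤ R(r−1, t') + R(r, t'−1) yields R(4, 4) ≤ 18.
Hence R(4, 4) = 18.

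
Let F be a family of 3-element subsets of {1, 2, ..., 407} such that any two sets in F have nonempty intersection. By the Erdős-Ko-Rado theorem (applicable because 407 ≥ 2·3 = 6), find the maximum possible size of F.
max |F| = C(406, 2) = 82215

The Erdős-Ko-Rado theorem states: for n ≥ 2k, an intersecting family of k-subsets of an n-element set has size at most C(n − 1, k − 1), with equality for 'star' families {A ⊆ [n] : |A| = k, i ∈ A} (fix an element i). For n = 407, k = 3: C(406, 2) = 82215.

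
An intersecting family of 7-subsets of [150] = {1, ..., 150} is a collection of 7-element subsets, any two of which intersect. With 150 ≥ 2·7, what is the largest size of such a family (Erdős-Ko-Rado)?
max |F| = C(149, 6) = 13725120696

The Erdős-Ko-Rado theorem states: for n ≥ 2k, an intersecting family of k-subsets of an n-element set has size at most C(n − 1, k − 1), with equality for 'star' families {A ⊆ [n] : |A| = k, i ∈ A} (fix an element i). For n = 150, k = 7: C(149, 6) = 13725120696.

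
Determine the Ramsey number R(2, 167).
R(2, 167) = 167

R(2, k) = k for all k ≥ 2: in a 2-colouring of K_k, either some edge is red (a red K_2) or all edges are blue (a blue K_k). And K_{166} coloured all-blue has no blue K_167, so R(2, 167) > 166. Hence R(2, 167) = 167.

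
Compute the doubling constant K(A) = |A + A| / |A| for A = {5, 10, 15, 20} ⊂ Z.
K = |A + A| / |A| = 7/4

Enumerate A + A = {a + b : a, b ∈ A}. With |A| = 4, there are |A|^2 = 16 ordered sum pairs; collecting distinct values, A + A = {10, 15, 20, 25, 30, 35, 40}, so |A + A| = 7. Thus K = 7/4. Here |A + A| = 2|A| − 1 = 7, the minimum possible — so K = 7/4 is minimal, which holds iff A is an arithmetic progression.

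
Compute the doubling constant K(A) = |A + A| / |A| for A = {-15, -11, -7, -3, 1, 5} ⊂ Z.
K = |A + A| / |A| = 11/6

Enumerate A + A = {a + b : a, b ∈ A}. With |A| = 6, there are |A|^2 = 36 ordered sum pairs; collecting distinct values, A + A = {-30, -26, -22, -18, -14, -10, -6, -2, 2, 6, 10}, so |A + A| = 11. Thus K = 11/6. Here |A + A| = 2|A| − 1 = 11, the minimum possible — so K = 11/6 is minimal, which holds iff A is an arithmetic progression.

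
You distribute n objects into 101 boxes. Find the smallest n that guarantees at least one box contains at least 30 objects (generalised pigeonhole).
n = (30 − 1)·101 + 1 = 2930

By the generalised pigeonhole principle, to guarantee some box contains ≥ r objects we need more than (r − 1) · k objects total. Threshold: n = (r − 1) · k + 1. With r = 30 and k = 101: n = 29 · 101 + 1 = 2929 + 1 = 2930. For n = 2929 = 29 · 101, we can put exactly 29 objects in every box, avoiding 30 in any single one — so 2930 is tight.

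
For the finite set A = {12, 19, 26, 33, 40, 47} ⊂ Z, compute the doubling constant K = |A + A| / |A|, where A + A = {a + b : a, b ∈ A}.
K = |A + A| / |A| = 11/6

Enumerate A + A = {a + b : a, b ∈ A}. With |A| = 6, there are |A|^2 = 36 ordered sum pairs; collecting distinct values, A + A = {24, 31, 38, 45, 52, 59, 66, 73, 80, 87, 94}, so |A + A| = 11. Thus K = 11/6. Here |A + A| = 2|A| − 1 = 11, the minimum possible — so K = 11/6 is minimal, which holds iff A is an arithmetic progression.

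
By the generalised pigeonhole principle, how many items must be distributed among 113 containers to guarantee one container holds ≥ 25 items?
n = (25 − 1)·113 + 1 = 2713

By the generalised pigeonhole principle, to guarantee some box contains ≥ r objects we need more than (r − 1) · k objects total. Threshold: n = (r − 1) · k + 1. With r = 25 and k = 113: n = 24 · 113 + 1 = 2712 + 1 = 2713. For n = 2712 = 24 · 113, we can put exactly 24 objects in every box, avoiding 25 in any single one — so 2713 is tight.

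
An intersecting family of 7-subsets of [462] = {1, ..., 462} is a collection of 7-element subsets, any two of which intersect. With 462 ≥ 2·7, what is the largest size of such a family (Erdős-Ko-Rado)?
max |F| = C(461, 6) = 12902844605652

Erdős-Ko-Rado (1961): when n ≥ 2k, max |F| = C(n−1, k−1). The bound is attained by the star {A : i ∈ A} for any fixed i ∈ [n]. Here C(462−1, 7−1) = C(461, 6) = 12902844605652.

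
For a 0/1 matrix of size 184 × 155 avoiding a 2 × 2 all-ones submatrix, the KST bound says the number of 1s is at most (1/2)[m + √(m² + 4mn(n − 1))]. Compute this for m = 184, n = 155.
z(184, 155; 2, 2) ≤ (1/2)[184 + √(184² + 4·184·155·154)] = (1/2)[184 + √17602176] = 2189.7474

Kővári–Sós–Turán: let r_1, ..., r_184 be the row sums and z = Σ r_i the total number of 1s. Each pair of columns can share at most one row with both entries 1 (else a 2×2 all-ones block appears), so Σ_i C(r_i, 2) ≤ C(155, 2) = 11935. By convexity Σ_i C(r_i, 2) ≥ 184·C(z/184, 2) = z(z − 184)/(2·184), giving z² − 184z − 184·155·154 ≤ 0 and hence z ≤ (1/2)[184 + √(33856 + 4·4392080)] = (1/2)[184 + √17602176] ≈ (1/2)(184 + 4195.4947) = 2189.7474.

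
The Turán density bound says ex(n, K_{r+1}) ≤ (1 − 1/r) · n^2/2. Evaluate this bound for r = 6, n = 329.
Turán density bound = (5/6) · 329^2/2 = 541205/12 ≈ 45100.4167

Turán's theorem: ex(n, K_{r+1}) is achieved by the complete r-partite Turán graph T(n, r) with parts as balanced as possible, and is at most (1 − 1/r) · n^2/2. For r = 6, n = 329: the density bound is (5/6) · 108241/2 = 541205/12 ≈ 45100.4167. The integer-valued extremum is e(T(329, 6)) = 45100, which is strictly less than the density bound 541205/12 since 6 ∤ 329 (the parts of T(329, 6) cannot all be equal).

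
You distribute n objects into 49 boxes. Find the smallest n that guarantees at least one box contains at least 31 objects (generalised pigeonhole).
n = (31 − 1)·49 + 1 = 1471

By the generalised pigeonhole principle, to guarantee some box contains ≥ r objects we need more than (r − 1) · k objects total. Threshold: n = (r − 1) · k + 1. With r = 31 and k = 49: n = 30 · 49 + 1 = 1470 + 1 = 1471. For n = 1470 = 30 · 49, we can put exactly 30 objects in every box, avoiding 31 in any single one — so 1471 is tight.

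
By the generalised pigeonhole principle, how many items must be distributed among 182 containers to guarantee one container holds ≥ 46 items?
n = (46 − 1)·182 + 1 = 8191

By the generalised pigeonhole principle, to guarantee some box contains ≥ r objects we need more than (r − 1) · k objects total. Threshold: n = (r − 1) · k + 1. With r = 46 and k = 182: n = 45 · 182 + 1 = 8190 + 1 = 8191. For n = 8190 = 45 · 182, we can put exactly 45 objects in every box, avoiding 46 in any single one — so 8191 is tight.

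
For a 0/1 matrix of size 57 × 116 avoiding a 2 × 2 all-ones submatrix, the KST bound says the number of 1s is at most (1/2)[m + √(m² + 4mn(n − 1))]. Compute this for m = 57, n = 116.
z(57, 116; 2, 2) ≤ (1/2)[57 + √(57² + 4·57·116·115)] = (1/2)[57 + √3044769] = 900.9633

Kővári–Sós–Turán: let r_1, ..., r_57 be the row sums and z = Σ r_i the total number of 1s. Each pair of columns can share at most one row with both entries 1 (else a 2×2 all-ones block appears), so Σ_i C(r_i, 2) ≤ C(116, 2) = 6670. By convexity Σ_i C(r_i, 2) ≥ 57·C(z/57, 2) = z(z − 57)/(2·57), giving z² − 57z − 57·116·115 ≤ 0 and hence z ≤ (1/2)[57 + √(3249 + 4·760380)] = (1/2)[57 + √3044769] ≈ (1/2)(57 + 1744.9266) = 900.9633.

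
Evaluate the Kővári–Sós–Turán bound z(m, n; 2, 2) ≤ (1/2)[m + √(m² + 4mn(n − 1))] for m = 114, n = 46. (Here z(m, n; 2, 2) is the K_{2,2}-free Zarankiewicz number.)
z(114, 46; 2, 2) ≤ (1/2)[114 + √(114² + 4·114·46·45)] = (1/2)[114 + √956916] = 546.1104

Kővári–Sós–Turán: let r_1, ..., r_114 be the row sums and z = Σ r_i the total number of 1s. Each pair of columns can share at most one row with both entries 1 (else a 2×2 all-ones block appears), so Σ_i C(r_i, 2) ≤ C(46, 2) = 1035. By convexity Σ_i C(r_i, 2) ≥ 114·C(z/114, 2) = z(z − 114)/(2·114), giving z² − 114z − 114·46·45 ≤ 0 and hence z ≤ (1/2)[114 + √(12996 + 4·235980)] = (1/2)[114 + √956916] ≈ (1/2)(114 + 978.2208) = 546.1104.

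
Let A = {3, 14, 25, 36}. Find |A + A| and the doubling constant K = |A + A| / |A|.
K = |A + A| / |A| = 7/4

Enumerate A + A = {a + b : a, b ∈ A}. With |A| = 4, there are |A|^2 = 16 ordered sum pairs; collecting distinct values, A + A = {6, 17, 28, 39, 50, 61, 72}, so |A + A| = 7. Thus K = 7/4. Here |A + A| = 2|A| − 1 = 7, the minimum possible — so K = 7/4 is minimal, which holds iff A is an arithmetic progression.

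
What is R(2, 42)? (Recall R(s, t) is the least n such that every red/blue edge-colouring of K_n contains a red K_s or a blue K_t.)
R(2, 42) = 42

R(2, k) = k for all k ≥ 2: in a 2-colouring of K_k, either some edge is red (a red K_2) or all edges are blue (a blue K_k). And K_{41} coloured all-blue has no blue K_42, so R(2, 42) > 41. Hence R(2, 42) = 42.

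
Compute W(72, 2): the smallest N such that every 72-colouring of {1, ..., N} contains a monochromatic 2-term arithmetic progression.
W(72, 2) = 72 + 1 = 73

A 2-term AP is any pair of integers, so a monochromatic 2-AP exists iff some colour is used at least twice. With 72 colours, the colouring i ↦ i on {1, ..., 72} uses each colour once, avoiding any monochromatic pair, so W(72, 2) > 72. For {1, ..., 73}, pigeonhole forces two integers of the same colour, which form a monochromatic 2-AP. Hence W(72, 2) = 73.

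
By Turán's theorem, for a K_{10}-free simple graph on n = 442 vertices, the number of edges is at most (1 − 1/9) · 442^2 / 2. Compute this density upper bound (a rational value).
Turán density bound = (8/9) · 442^2/2 = 781456/9 ≈ 86828.4444

Turán's theorem: ex(n, K_{r+1}) is achieved by the complete r-partite Turán graph T(n, r) with parts as balanced as possible, and is at most (1 − 1/r) · n^2/2. For r = 9, n = 442: the density bound is (8/9) · 195364/2 = 781456/9 ≈ 86828.4444. The integer-valued extremum is e(T(442, 9)) = 86828, which is strictly less than the density bound 781456/9 since 9 ∤ 442 (the parts of T(442, 9) cannot all be equal).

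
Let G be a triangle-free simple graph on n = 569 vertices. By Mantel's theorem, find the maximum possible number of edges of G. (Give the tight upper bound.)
ex(569, K_3) = ⌊569^2/4⌋ = 80940

Mantel (1907): a triangle-free graph on n vertices has at most ⌊n^2/4⌋ edges, with equality for the complete bipartite graph K_{⌊n/2⌋, ⌈n/2⌉}. For n = 569: ⌊569^2/4⌋ = ⌊323761/4⌋ = 80940. The extremal graph is K_{284, 285}, which has 284·285 = 80940 edges.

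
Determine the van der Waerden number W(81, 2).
W(81, 2) = 81 + 1 = 82

A 2-term AP is any pair of integers, so a monochromatic 2-AP exists iff some colour is used at least twice. With 81 colours, the colouring i ↦ i on {1, ..., 81} uses each colour once, avoiding any monochromatic pair, so W(81, 2) > 81. For {1, ..., 82}, pigeonhole forces two integers of the same colour, which form a monochromatic 2-AP. Hence W(81, 2) = 82.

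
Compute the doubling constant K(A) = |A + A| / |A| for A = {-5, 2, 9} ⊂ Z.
K = |A + A| / |A| = 5/3

Enumerate A + A = {a + b : a, b ∈ A}. With |A| = 3, there are |A|^2 = 9 ordered sum pairs; collecting distinct values, A + A = {-10, -3, 4, 11, 18}, so |A + A| = 5. Thus K = 5/3. Here |A + A| = 2|A| − 1 = 5, the minimum possible — so K = 5/3 is minimal, which holds iff A is an arithmetic progression.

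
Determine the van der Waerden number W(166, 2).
W(166, 2) = 166 + 1 = 167

A 2-term AP is any pair of integers, so a monochromatic 2-AP exists iff some colour is used at least twice. With 166 colours, the colouring i ↦ i on {1, ..., 166} uses each colour once, avoiding any monochromatic pair, so W(166, 2) > 166. For {1, ..., 167}, pigeonhole forces two integers of the same colour, which form a monochromatic 2-AP. Hence W(166, 2) = 167.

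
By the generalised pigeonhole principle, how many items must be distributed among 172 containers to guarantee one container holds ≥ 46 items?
n = (46 − 1)·172 + 1 = 7741

By the generalised pigeonhole principle, to guarantee some box contains ≥ r objects we need more than (r − 1) · k objects total. Threshold: n = (r − 1) · k + 1. With r = 46 and k = 172: n = 45 · 172 + 1 = 7740 + 1 = 7741. For n = 7740 = 45 · 172, we can put exactly 45 objects in every box, avoiding 46 in any single one — so 7741 is tight.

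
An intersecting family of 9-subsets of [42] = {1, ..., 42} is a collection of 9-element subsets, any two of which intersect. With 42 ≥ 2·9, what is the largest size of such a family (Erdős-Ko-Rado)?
max |F| = C(41, 8) = 95548245

The Erdős-Ko-Rado theorem states: for n ≥ 2k, an intersecting family of k-subsets of an n-element set has size at most C(n − 1, k − 1), with equality for 'star' families {A ⊆ [n] : |A| = k, i ∈ A} (fix an element i). For n = 42, k = 9: C(41, 8) = 95548245.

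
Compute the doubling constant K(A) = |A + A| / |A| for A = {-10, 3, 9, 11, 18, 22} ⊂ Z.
K = |A + A| / |A| = 20/6 = 10/3

Enumerate A + A = {a + b : a, b ∈ A}. With |A| = 6, there are |A|^2 = 36 ordered sum pairs; collecting distinct values, A + A = {-20, -7, -1, 1, 6, 8, 12, 14, 18, 20, 21, 22, 25, 27, 29, 31, 33, 36, 40, 44}, so |A + A| = 20. Thus K = 20/6 = 10/3. For comparison, the minimum possible |A + A| over all 6-element sets is 2·6 − 1 = 11 (so min K = 11/6), attained only by arithmetic progressions.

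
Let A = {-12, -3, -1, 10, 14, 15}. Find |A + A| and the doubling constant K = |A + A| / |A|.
K = |A + A| / |A| = 20/6 = 10/3

Enumerate A + A = {a + b : a, b ∈ A}. With |A| = 6, there are |A|^2 = 36 ordered sum pairs; collecting distinct values, A + A = {-24, -15, -13, -6, -4, -2, 2, 3, 7, 9, 11, 12, 13, 14, 20, 24, 25, 28, 29, 30}, so |A + A| = 20. Thus K = 20/6 = 10/3. For comparison, the minimum possible |A + A| over all 6-element sets is 2·6 − 1 = 11 (so min K = 11/6), attained only by arithmetic progressions.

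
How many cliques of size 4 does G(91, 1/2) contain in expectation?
E[# K_4] = C(91, 4) · (1/2)^C(4, 2) = 2672670 / 2^6 = 1336335/32 = 41760.46875

For each 4-subset S of vertices (there are C(91, 4) = 2672670 such S), let X_S = 1 if S induces a K_4 (all C(4, 2) = 6 edges present). Then P(X_S = 1) = (1/2)^6 = 1/64. By linearity of expectation, E[# K_4] = C(91, 4) · (1/2)^6 = 2672670 / 64 = 1336335/32 = 41760.46875.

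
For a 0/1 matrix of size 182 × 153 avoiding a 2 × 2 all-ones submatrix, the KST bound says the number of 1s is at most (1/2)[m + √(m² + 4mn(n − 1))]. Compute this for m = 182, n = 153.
z(182, 153; 2, 2) ≤ (1/2)[182 + √(182² + 4·182·153·152)] = (1/2)[182 + √16963492] = 2150.338

Kővári–Sós–Turán: let r_1, ..., r_182 be the row sums and z = Σ r_i the total number of 1s. Each pair of columns can share at most one row with both entries 1 (else a 2×2 all-ones block appears), so Σ_i C(r_i, 2) ≤ C(153, 2) = 11628. By convexity Σ_i C(r_i, 2) ≥ 182·C(z/182, 2) = z(z − 182)/(2·182), giving z² − 182z − 182·153·152 ≤ 0 and hence z ≤ (1/2)[182 + √(33124 + 4·4232592)] = (1/2)[182 + √16963492] ≈ (1/2)(182 + 4118.676) = 2150.338.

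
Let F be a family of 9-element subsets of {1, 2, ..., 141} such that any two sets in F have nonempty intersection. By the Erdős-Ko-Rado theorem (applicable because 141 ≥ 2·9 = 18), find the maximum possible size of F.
max |F| = C(140, 8) = 2985733783935

The Erdős-Ko-Rado theorem states: for n ≥ 2k, an intersecting family of k-subsets of an n-element set has size at most C(n − 1, k − 1), with equality for 'star' families {A ⊆ [n] : |A| = k, i ∈ A} (fix an element i). For n = 141, k = 9: C(140, 8) = 2985733783935.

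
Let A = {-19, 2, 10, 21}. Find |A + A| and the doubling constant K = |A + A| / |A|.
K = |A + A| / |A| = 10/4 = 5/2

Enumerate A + A = {a + b : a, b ∈ A}. With |A| = 4, there are |A|^2 = 16 ordered sum pairs; collecting distinct values, A + A = {-38, -17, -9, 2, 4, 12, 20, 23, 31, 42}, so |A + A| = 10. Thus K = 10/4 = 5/2. For comparison, the minimum possible |A + A| over all 4-element sets is 2·4 − 1 = 7 (so min K = 7/4), attained only by arithmetic progressions.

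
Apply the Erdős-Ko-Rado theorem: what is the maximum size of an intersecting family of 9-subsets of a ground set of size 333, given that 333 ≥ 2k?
max |F| = C(332, 8) = 3362621220018775

Erdős-Ko-Rado (1961): when n ≥ 2k, max |F| = C(n−1, k−1). The bound is attained by the star {A : i ∈ A} for any fixed i ∈ [n]. Here C(333−1, 9−1) = C(332, 8) = 3362621220018775.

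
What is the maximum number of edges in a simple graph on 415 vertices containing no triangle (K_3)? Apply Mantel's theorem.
ex(415, K_3) = ⌊415^2/4⌋ = 43056

Mantel (1907): a triangle-free graph on n vertices has at most ⌊n^2/4⌋ edges, with equality for the complete bipartite graph K_{⌊n/2⌋, ⌈n/2⌉}. For n = 415: ⌊415^2/4⌋ = ⌊172225/4⌋ = 43056. The extremal graph is K_{207, 208}, which has 207·208 = 43056 edges.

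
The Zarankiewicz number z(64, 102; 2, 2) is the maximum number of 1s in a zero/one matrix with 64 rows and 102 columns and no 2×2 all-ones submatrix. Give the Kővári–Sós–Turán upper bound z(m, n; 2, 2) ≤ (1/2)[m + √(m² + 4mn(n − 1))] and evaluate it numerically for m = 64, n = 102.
z(64, 102; 2, 2) ≤ (1/2)[64 + √(64² + 4·64·102·101)] = (1/2)[64 + √2641408] = 844.6205

Kővári–Sós–Turán: let r_1, ..., r_64 be the row sums and z = Σ r_i the total number of 1s. Each pair of columns can share at most one row with both entries 1 (else a 2×2 all-ones block appears), so Σ_i C(r_i, 2) ≤ C(102, 2) = 5151. By convexity Σ_i C(r_i, 2) ≥ 64·C(z/64, 2) = z(z − 64)/(2·64), giving z² − 64z − 64·102·101 ≤ 0 and hence z ≤ (1/2)[64 + √(4096 + 4·659328)] = (1/2)[64 + √2641408] ≈ (1/2)(64 + 1625.2409) = 844.6205.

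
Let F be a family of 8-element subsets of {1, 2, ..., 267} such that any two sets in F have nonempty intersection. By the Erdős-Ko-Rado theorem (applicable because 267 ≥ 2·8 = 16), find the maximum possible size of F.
max |F| = C(266, 7) = 17265207256440

The Erdős-Ko-Rado theorem states: for n ≥ 2k, an intersecting family of k-subsets of an n-element set has size at most C(n − 1, k − 1), with equality for 'star' families {A ⊆ [n] : |A| = k, i ∈ A} (fix an element i). For n = 267, k = 8: C(266, 7) = 17265207256440.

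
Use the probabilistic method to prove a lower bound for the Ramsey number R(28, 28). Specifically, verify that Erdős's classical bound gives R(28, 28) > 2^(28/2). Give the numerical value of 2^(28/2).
2^(28/2) = 16384; so R(28, 28) > 16384

Colour each edge of K_n uniformly at random with red/blue. The expected number of monochromatic K_28 is C(n, 28) · 2 · 2^(−C(28,2)). If C(n, 28) · 2^(1 − C(28,2)) < 1, then with positive probability no monochromatic K_28 exists, so R(28, 28) > n. The standard estimate C(n, 28) ≤ n^28/28! shows this inequality holds whenever n ≤ 2^(28/2) (since 28! · 2^(C(28,2) − 1) > 2^(28^2/2) ≥ n^28). Hence R(28, 28) > 2^(28/2) = 16384.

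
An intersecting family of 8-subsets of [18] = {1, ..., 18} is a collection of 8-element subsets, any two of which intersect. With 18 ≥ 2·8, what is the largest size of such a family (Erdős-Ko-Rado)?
max |F| = C(17, 7) = 19448

Erdős-Ko-Rado (1961): when n ≥ 2k, max |F| = C(n−1, k−1). The bound is attained by the star {A : i ∈ A} for any fixed i ∈ [n]. Here C(18−1, 8−1) = C(17, 7) = 19448.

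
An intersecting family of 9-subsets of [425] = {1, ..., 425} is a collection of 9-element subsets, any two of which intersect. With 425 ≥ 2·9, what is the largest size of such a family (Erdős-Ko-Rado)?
max |F| = C(424, 8) = 24241299508815741

The Erdős-Ko-Rado theorem states: for n ≥ 2k, an intersecting family of k-subsets of an n-element set has size at most C(n − 1, k − 1), with equality for 'star' families {A ⊆ [n] : |A| = k, i ∈ A} (fix an element i). For n = 425, k = 9: C(424, 8) = 24241299508815741.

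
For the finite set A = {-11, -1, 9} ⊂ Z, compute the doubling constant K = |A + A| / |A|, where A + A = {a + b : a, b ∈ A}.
K = |A + A| / |A| = 5/3

Enumerate A + A = {a + b : a, b ∈ A}. With |A| = 3, there are |A|^2 = 9 ordered sum pairs; collecting distinct values, A + A = {-22, -12, -2, 8, 18}, so |A + A| = 5. Thus K = 5/3. Here |A + A| = 2|A| − 1 = 5, the minimum possible — so K = 5/3 is minimal, which holds iff A is an arithmetic progression.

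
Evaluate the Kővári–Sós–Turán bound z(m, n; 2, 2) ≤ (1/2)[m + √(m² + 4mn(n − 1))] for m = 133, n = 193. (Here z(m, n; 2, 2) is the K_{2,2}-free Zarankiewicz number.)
z(133, 193; 2, 2) ≤ (1/2)[133 + √(133² + 4·133·193·192)] = (1/2)[133 + √19731481] = 2287.5066

Kővári–Sós–Turán: let r_1, ..., r_133 be the row sums and z = Σ r_i the total number of 1s. Each pair of columns can share at most one row with both entries 1 (else a 2×2 all-ones block appears), so Σ_i C(r_i, 2) ≤ C(193, 2) = 18528. By convexity Σ_i C(r_i, 2) ≥ 133·C(z/133, 2) = z(z − 133)/(2·133), giving z² − 133z − 133·193·192 ≤ 0 and hence z ≤ (1/2)[133 + √(17689 + 4·4928448)] = (1/2)[133 + √19731481] ≈ (1/2)(133 + 4442.0132) = 2287.5066.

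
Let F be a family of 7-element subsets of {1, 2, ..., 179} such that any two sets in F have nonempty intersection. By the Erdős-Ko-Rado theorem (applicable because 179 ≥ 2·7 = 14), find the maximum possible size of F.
max |F| = C(178, 6) = 40570171180

Erdős-Ko-Rado (1961): when n ≥ 2k, max |F| = C(n−1, k−1). The bound is attained by the star {A : i ∈ A} for any fixed i ∈ [n]. Here C(179−1, 7−1) = C(178, 6) = 40570171180.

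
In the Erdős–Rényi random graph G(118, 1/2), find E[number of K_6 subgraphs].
E[# K_6] = C(118, 6) · (1/2)^C(6, 2) = 3295144749 / 2^15 ≈ 100559.837311

For each 6-subset S of vertices (there are C(118, 6) = 3295144749 such S), let X_S = 1 if S induces a K_6 (all C(6, 2) = 15 edges present). Then P(X_S = 1) = (1/2)^15 = 1/32768. By linearity of expectation, E[# K_6] = C(118, 6) · (1/2)^15 = 3295144749 / 32768 ≈ 100559.837311.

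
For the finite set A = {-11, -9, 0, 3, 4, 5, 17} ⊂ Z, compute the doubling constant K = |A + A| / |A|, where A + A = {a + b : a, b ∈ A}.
K = |A + A| / |A| = 24/7

Enumerate A + A = {a + b : a, b ∈ A}. With |A| = 7, there are |A|^2 = 49 ordered sum pairs; collecting distinct values, A + A = {-22, -20, -18, -11, -9, -8, -7, -6, -5, -4, 0, 3, 4, 5, 6, 7, 8, 9, 10, 17, 20, 21, 22, 34}, so |A + A| = 24. Thus K = 24/7. For comparison, the minimum possible |A + A| over all 7-element sets is 2·7 − 1 = 13 (so min K = 13/7), attained only by arithmetic progressions.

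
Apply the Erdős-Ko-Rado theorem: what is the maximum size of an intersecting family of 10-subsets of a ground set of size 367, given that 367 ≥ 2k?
max |F| = C(366, 9) = 294113306805865690

The Erdős-Ko-Rado theorem states: for n ≥ 2k, an intersecting family of k-subsets of an n-element set has size at most C(n − 1, k − 1), with equality for 'star' families {A ⊆ [n] : |A| = k, i ∈ A} (fix an element i). For n = 367, k = 10: C(366, 9) = 294113306805865690.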